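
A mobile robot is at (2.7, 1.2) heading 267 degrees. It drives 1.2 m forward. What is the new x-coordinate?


x_new = x0 + d*cos(theta)
= 2.7 + 1.2*cos(267)
= 2.7 + -0.0628
= 2.6372


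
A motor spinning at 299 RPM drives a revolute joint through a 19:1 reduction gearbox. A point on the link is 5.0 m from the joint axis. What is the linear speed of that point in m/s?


omega_motor = 299 * 2*pi/60 = 31.3112 rad/s
omega_joint = omega_motor / 19 = 1.648 rad/s
v = omega_joint * r = 1.648 * 5.0
= 8.2398 m/s


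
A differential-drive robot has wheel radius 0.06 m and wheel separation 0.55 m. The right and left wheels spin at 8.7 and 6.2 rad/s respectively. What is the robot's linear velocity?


vR = r*wR = 0.06*8.7 = 0.522 m/s
vL = r*wL = 0.06*6.2 = 0.372 m/s
v = (vR+vL)/2 = 0.447 m/s
omega = (vR-vL)/L = 0.2727 rad/s
linear velocity = 0.447 m/s


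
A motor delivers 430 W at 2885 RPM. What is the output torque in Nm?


omega = 2885 * 2*pi/60 = 302.1165 rad/s
tau = P / omega = 430 / 302.1165
= 1.4233 Nm


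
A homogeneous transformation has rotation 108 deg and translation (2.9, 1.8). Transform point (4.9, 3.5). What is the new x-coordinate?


x' = cos(theta)*px - sin(theta)*py + tx
= -0.309*4.9 - 0.9511*3.5 + 2.9
= -1.9429


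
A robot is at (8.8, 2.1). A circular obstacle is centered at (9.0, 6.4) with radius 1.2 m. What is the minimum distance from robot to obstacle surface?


center_dist = sqrt((8.8-9.0)^2 + (2.1-6.4)^2)
= sqrt(0.04 + 18.49)
= 4.3046
min_dist = center_dist - radius = 4.3046 - 1.2 = 3.1046 m


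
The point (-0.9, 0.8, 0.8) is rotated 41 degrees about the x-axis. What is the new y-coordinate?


Rotation about x-axis: y' = y*cos(theta) - z*sin(theta)
= 0.8 * 0.7547 - 0.8 * 0.6561
= 0.0789


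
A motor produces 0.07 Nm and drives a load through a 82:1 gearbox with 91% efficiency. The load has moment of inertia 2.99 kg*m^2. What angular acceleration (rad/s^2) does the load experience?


tau_out = tau_motor * N * eta
= 0.07 * 82 * 0.91 = 5.2234 Nm
alpha = tau_out / I = 5.2234 / 2.99
= 1.747 rad/s^2


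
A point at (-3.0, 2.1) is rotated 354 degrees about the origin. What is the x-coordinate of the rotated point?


x' = x*cos(theta) - y*sin(theta)
cos(354 deg) = 0.9945, sin(354 deg) = -0.1045
x' = -3.0 * 0.9945 - 2.1 * -0.1045
= -2.9836 - -0.2195
= -2.7641


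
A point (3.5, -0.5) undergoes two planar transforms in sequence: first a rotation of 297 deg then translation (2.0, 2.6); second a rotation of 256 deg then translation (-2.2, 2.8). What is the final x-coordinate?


After transform 1:
x1 = cos(297)*3.5 - sin(297)*-0.5 + 2.0 = 3.1435
y1 = sin(297)*3.5 + cos(297)*-0.5 + 2.6 = -0.7455
After transform 2:
x2 = cos(256)*3.1435 - sin(256)*-0.7455 + -2.2
= -3.6838


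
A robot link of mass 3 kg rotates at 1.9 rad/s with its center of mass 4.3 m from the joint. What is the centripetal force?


F = m * omega^2 * r
= 3 * 1.9^2 * 4.3
= 3 * 3.61 * 4.3
= 46.569 N


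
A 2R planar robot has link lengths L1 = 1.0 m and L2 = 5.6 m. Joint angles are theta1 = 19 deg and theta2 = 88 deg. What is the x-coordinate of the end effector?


Convert angles to radians: theta1 = 0.3316, theta2 = 1.5359
x = L1*cos(theta1) + L2*cos(theta1+theta2)
x = 0.9455 + -1.6373
x = -0.6918


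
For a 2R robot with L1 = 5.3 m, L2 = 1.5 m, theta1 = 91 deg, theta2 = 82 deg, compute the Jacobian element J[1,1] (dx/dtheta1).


J[1,1] = -L1*sin(t1) - L2*sin(t1+t2)
= -5.3*sin(91) - 1.5*sin(173)
= -5.482


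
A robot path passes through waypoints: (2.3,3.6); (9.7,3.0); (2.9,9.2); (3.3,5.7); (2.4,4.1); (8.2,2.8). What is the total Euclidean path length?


Segment lengths:
  seg1 = sqrt((7.4)^2 + (-0.6)^2) = 7.4243
  seg2 = sqrt((-6.8)^2 + (6.2)^2) = 9.2022
  seg3 = sqrt((0.4)^2 + (-3.5)^2) = 3.5228
  seg4 = sqrt((-0.9)^2 + (-1.6)^2) = 1.8358
  seg5 = sqrt((5.8)^2 + (-1.3)^2) = 5.9439
Total = 27.9289


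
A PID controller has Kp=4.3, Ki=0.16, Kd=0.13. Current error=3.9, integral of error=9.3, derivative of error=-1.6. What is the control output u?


u = Kp*e + Ki*int(e) + Kd*de/dt
= 4.3*3.9 + 0.16*9.3 + 0.13*(-1.6)
= 16.77 + 1.488 + -0.208
= 18.05


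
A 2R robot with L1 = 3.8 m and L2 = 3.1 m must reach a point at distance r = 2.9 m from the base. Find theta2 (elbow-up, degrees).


cos(theta2) = (r^2 - L1^2 - L2^2) / (2*L1*L2)
cos(theta2) = (8.41 - 14.44 - 9.61) / 23.56
cos(theta2) = -0.663837
theta2 = 131.5932 degrees


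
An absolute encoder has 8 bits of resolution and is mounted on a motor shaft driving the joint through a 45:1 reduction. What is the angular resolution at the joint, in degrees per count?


counts = 2^8 = 256
effective counts at joint = 256 * 45 = 11520
resolution = 360 / 11520
= 0.0312 deg/count


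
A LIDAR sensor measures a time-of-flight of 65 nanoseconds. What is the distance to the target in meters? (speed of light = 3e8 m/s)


tof = 65 ns = 6.5e-08 s
dist = c * tof / 2
= 3e8 * 6.5e-08 / 2
= 9.75 m


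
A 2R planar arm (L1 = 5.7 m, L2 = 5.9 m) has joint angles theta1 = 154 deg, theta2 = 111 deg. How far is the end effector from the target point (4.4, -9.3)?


End effector via forward kinematics:
x = L1*cos(t1) + L2*cos(t1+t2) = -5.6373
y = L1*sin(t1) + L2*sin(t1+t2) = -3.3788
Distance to target:
d = sqrt((4.4 - -5.6373)^2 + (-9.3 - -3.3788)^2)
= sqrt(100.7483 + 35.0602)
= 11.6537 m


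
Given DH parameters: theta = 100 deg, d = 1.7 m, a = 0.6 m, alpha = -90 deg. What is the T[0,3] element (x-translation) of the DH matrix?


T[0,3] = a * cos(theta)
= 0.6 * cos(100 deg)
= 0.6 * -0.1736
= -0.1042


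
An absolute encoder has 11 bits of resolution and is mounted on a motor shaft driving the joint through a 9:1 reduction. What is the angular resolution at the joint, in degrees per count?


counts = 2^11 = 2048
effective counts at joint = 2048 * 9 = 18432
resolution = 360 / 18432
= 0.0195 deg/count


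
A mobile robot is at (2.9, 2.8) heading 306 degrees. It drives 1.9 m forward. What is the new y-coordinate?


y_new = y0 + d*sin(theta)
= 2.8 + 1.9*sin(306)
= 2.8 + -1.5371
= 1.2629


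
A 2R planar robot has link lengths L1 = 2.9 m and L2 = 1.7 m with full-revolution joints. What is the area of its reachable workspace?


r_max = L1 + L2 = 4.6 m
r_min = |L1 - L2| = 1.2 m
Area = pi*(r_max^2 - r_min^2)
= pi*(21.16 - 1.44)
= pi * 19.72
= 61.9522 m^2


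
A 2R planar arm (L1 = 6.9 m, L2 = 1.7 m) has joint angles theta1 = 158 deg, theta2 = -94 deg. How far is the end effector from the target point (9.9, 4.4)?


End effector via forward kinematics:
x = L1*cos(t1) + L2*cos(t1+t2) = -5.6523
y = L1*sin(t1) + L2*sin(t1+t2) = 4.1127
Distance to target:
d = sqrt((9.9 - -5.6523)^2 + (4.4 - 4.1127)^2)
= sqrt(241.8752 + 0.0825)
= 15.555 m


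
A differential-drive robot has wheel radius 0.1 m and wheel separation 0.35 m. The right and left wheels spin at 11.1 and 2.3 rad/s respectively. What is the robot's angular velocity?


vR = r*wR = 0.1*11.1 = 1.11 m/s
vL = r*wL = 0.1*2.3 = 0.23 m/s
v = (vR+vL)/2 = 0.67 m/s
omega = (vR-vL)/L = 2.5143 rad/s
angular velocity = 2.5143 rad/s


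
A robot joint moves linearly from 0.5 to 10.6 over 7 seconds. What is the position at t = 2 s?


s = t/T = 2/7 = 0.2857
p(t) = p0 + (pf-p0)*s
= 0.5 + (10.6 - 0.5) * 0.2857
= 3.3857


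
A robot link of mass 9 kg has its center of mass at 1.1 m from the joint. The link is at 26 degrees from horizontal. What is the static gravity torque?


tau = m*g*L*cos(angle)
= 9 * 9.81 * 1.1 * cos(26 deg)
= 9 * 9.81 * 1.1 * 0.8988
= 87.29 Nm


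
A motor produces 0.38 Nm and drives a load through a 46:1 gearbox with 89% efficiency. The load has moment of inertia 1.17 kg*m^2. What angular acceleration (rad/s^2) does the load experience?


tau_out = tau_motor * N * eta
= 0.38 * 46 * 0.89 = 15.5572 Nm
alpha = tau_out / I = 15.5572 / 1.17
= 13.2968 rad/s^2


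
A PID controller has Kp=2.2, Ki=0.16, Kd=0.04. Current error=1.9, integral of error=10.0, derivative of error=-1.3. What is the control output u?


u = Kp*e + Ki*int(e) + Kd*de/dt
= 2.2*1.9 + 0.16*10.0 + 0.04*(-1.3)
= 4.18 + 1.6 + -0.052
= 5.728


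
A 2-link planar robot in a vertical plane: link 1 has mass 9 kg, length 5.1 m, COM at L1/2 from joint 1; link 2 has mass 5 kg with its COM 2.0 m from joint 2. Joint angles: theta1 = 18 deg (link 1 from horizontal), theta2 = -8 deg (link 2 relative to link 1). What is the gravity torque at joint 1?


Horizontal distance from joint 1 to link-1 COM:
  x_c1 = (L1/2)*cos(t1) = 2.55 * 0.9511 = 2.4252 m
Horizontal distance from joint 1 to link-2 COM:
  x_c2 = L1*cos(t1) + Lc2*cos(t1+t2)
       = 5.1*0.9511 + 2.0*0.9848 = 6.82 m
tau1 = m1*g*x_c1 + m2*g*x_c2
     = 9*9.81*2.4252 + 5*9.81*6.82
     = 214.1204 + 334.5212
     = 548.6416 Nm


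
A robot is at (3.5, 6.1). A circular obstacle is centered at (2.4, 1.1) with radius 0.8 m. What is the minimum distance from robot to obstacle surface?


center_dist = sqrt((3.5-2.4)^2 + (6.1-1.1)^2)
= sqrt(1.21 + 25.0)
= 5.1196
min_dist = center_dist - radius = 5.1196 - 0.8 = 4.3196 m


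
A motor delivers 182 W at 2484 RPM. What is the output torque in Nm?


omega = 2484 * 2*pi/60 = 260.1239 rad/s
tau = P / omega = 182 / 260.1239
= 0.6997 Nm


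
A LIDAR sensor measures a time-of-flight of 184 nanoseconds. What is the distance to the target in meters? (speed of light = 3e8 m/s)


tof = 184 ns = 1.84e-07 s
dist = c * tof / 2
= 3e8 * 1.84e-07 / 2
= 27.6 m


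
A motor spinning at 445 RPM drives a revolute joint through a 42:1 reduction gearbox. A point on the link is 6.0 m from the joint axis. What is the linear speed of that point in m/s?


omega_motor = 445 * 2*pi/60 = 46.6003 rad/s
omega_joint = omega_motor / 42 = 1.1095 rad/s
v = omega_joint * r = 1.1095 * 6.0
= 6.6572 m/s


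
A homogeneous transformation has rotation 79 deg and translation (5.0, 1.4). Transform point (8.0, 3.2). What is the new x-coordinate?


x' = cos(theta)*px - sin(theta)*py + tx
= 0.1908*8.0 - 0.9816*3.2 + 5.0
= 3.3853


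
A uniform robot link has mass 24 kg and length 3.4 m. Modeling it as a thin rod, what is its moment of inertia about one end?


I = (1/3) * m * L^2
= (1/3) * 24 * 3.4^2
= 0.333333 * 24 * 11.56
= 92.48 kg*m^2


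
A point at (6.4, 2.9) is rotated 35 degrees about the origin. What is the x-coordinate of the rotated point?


x' = x*cos(theta) - y*sin(theta)
cos(35 deg) = 0.8192, sin(35 deg) = 0.5736
x' = 6.4 * 0.8192 - 2.9 * 0.5736
= 5.2426 - 1.6634
= 3.5792


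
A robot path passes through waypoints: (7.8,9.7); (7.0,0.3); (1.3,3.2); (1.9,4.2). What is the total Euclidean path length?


Segment lengths:
  seg1 = sqrt((-0.8)^2 + (-9.4)^2) = 9.434
  seg2 = sqrt((-5.7)^2 + (2.9)^2) = 6.3953
  seg3 = sqrt((0.6)^2 + (1.0)^2) = 1.1662
Total = 16.9955


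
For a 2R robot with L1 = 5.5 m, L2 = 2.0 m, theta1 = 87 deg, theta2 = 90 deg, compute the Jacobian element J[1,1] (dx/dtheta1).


J[1,1] = -L1*sin(t1) - L2*sin(t1+t2)
= -5.5*sin(87) - 2.0*sin(177)
= -5.5971


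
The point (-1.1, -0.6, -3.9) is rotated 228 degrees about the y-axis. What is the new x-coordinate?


Rotation about y-axis: x' = x*cos(theta) + z*sin(theta)
= -1.1 * -0.6691 + -3.9 * -0.7431
= 3.6343


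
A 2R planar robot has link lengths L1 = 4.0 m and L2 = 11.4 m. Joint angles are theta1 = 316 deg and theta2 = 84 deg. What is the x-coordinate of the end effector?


Convert angles to radians: theta1 = 5.5152, theta2 = 1.4661
x = L1*cos(theta1) + L2*cos(theta1+theta2)
x = 2.8774 + 8.7329
x = 11.6103


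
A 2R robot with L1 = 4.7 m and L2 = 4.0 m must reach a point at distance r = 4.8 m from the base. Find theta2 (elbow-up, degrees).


cos(theta2) = (r^2 - L1^2 - L2^2) / (2*L1*L2)
cos(theta2) = (23.04 - 22.09 - 16.0) / 37.6
cos(theta2) = -0.400266
theta2 = 113.5948 degrees


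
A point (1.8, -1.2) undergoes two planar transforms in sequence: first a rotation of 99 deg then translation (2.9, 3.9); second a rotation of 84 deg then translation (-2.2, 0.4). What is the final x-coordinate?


After transform 1:
x1 = cos(99)*1.8 - sin(99)*-1.2 + 2.9 = 3.8036
y1 = sin(99)*1.8 + cos(99)*-1.2 + 3.9 = 5.8656
After transform 2:
x2 = cos(84)*3.8036 - sin(84)*5.8656 + -2.2
= -7.6358


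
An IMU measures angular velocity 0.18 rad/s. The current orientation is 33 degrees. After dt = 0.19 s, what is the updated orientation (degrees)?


delta_theta = w * dt = 0.18 * 0.19 = 0.0342 rad
= 1.9595 deg
theta_new = 33 + 1.9595 = 34.9595 deg


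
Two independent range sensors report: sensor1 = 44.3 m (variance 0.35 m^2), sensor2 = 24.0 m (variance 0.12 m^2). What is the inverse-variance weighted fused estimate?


w1 = (1/var1) / (1/var1 + 1/var2)
   = 2.8571 / (2.8571 + 8.3333) = 0.2553
w2 = 1 - w1 = 0.7447
fused = w1*s1 + w2*s2 = 11.3106 + 17.8723
= 29.183 m


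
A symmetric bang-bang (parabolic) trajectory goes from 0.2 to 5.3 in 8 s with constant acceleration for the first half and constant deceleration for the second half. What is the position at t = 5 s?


Symmetric rest-to-rest: each phase covers (pf-p0)/2 in time T/2. 0.5*a*(T/2)^2 = (pf-p0)/2 => a = 4*(pf-p0)/T^2
a = 4*(5.3-0.2)/8^2 = 0.3187
t = 5 is in the deceleration phase (t > T/2).
p = pf - 0.5*a*(T-t)^2 = 5.3 - 0.5*0.3187*3^2
= 3.8656


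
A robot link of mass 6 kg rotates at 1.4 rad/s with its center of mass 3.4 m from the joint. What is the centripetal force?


F = m * omega^2 * r
= 6 * 1.4^2 * 3.4
= 6 * 1.96 * 3.4
= 39.984 N


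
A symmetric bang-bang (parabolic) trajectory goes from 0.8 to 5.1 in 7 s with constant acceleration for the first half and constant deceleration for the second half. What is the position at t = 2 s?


Symmetric rest-to-rest: each phase covers (pf-p0)/2 in time T/2. 0.5*a*(T/2)^2 = (pf-p0)/2 => a = 4*(pf-p0)/T^2
a = 4*(5.1-0.8)/7^2 = 0.351
t = 2 is in the acceleration phase (t <= T/2).
p = p0 + 0.5*a*t^2 = 0.8 + 0.5*0.351*2^2
= 1.502


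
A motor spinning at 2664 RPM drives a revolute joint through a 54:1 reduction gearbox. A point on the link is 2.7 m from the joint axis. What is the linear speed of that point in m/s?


omega_motor = 2664 * 2*pi/60 = 278.9734 rad/s
omega_joint = omega_motor / 54 = 5.1662 rad/s
v = omega_joint * r = 5.1662 * 2.7
= 13.9487 m/s


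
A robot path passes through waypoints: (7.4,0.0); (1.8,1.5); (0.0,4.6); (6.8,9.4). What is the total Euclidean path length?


Segment lengths:
  seg1 = sqrt((-5.6)^2 + (1.5)^2) = 5.7974
  seg2 = sqrt((-1.8)^2 + (3.1)^2) = 3.5847
  seg3 = sqrt((6.8)^2 + (4.8)^2) = 8.3235
Total = 17.7056


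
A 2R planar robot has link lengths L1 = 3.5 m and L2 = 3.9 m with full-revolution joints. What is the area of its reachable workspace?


r_max = L1 + L2 = 7.4 m
r_min = |L1 - L2| = 0.4 m
Area = pi*(r_max^2 - r_min^2)
= pi*(54.76 - 0.16)
= pi * 54.6
= 171.531 m^2


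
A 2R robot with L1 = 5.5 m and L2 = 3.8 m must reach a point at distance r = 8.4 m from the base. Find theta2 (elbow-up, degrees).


cos(theta2) = (r^2 - L1^2 - L2^2) / (2*L1*L2)
cos(theta2) = (70.56 - 30.25 - 14.44) / 41.8
cos(theta2) = 0.6189
theta2 = 51.7642 degrees


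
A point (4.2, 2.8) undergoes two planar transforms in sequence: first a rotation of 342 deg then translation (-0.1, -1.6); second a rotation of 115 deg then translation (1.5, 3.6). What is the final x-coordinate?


After transform 1:
x1 = cos(342)*4.2 - sin(342)*2.8 + -0.1 = 4.7597
y1 = sin(342)*4.2 + cos(342)*2.8 + -1.6 = -0.2349
After transform 2:
x2 = cos(115)*4.7597 - sin(115)*-0.2349 + 1.5
= -0.2986


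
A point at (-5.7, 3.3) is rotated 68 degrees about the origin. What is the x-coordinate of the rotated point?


x' = x*cos(theta) - y*sin(theta)
cos(68 deg) = 0.3746, sin(68 deg) = 0.9272
x' = -5.7 * 0.3746 - 3.3 * 0.9272
= -2.1353 - 3.0597
= -5.195


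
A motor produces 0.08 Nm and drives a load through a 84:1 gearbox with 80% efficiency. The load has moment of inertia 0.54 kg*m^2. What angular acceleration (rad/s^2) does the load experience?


tau_out = tau_motor * N * eta
= 0.08 * 84 * 0.8 = 5.376 Nm
alpha = tau_out / I = 5.376 / 0.54
= 9.9556 rad/s^2


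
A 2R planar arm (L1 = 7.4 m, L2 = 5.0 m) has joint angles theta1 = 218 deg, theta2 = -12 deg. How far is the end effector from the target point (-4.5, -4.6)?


End effector via forward kinematics:
x = L1*cos(t1) + L2*cos(t1+t2) = -10.3252
y = L1*sin(t1) + L2*sin(t1+t2) = -6.7478
Distance to target:
d = sqrt((-4.5 - -10.3252)^2 + (-4.6 - -6.7478)^2)
= sqrt(33.9335 + 4.6128)
= 6.2086 m


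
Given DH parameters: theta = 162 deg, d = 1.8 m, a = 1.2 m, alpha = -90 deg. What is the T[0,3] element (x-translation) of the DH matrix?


T[0,3] = a * cos(theta)
= 1.2 * cos(162 deg)
= 1.2 * -0.9511
= -1.1413


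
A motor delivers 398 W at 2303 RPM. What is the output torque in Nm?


omega = 2303 * 2*pi/60 = 241.1696 rad/s
tau = P / omega = 398 / 241.1696
= 1.6503 Nm


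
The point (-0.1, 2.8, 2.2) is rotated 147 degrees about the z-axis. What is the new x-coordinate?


Rotation about z-axis: x' = x*cos(theta) - y*sin(theta)
= -0.1 * -0.8387 - 2.8 * 0.5446
= -1.4411


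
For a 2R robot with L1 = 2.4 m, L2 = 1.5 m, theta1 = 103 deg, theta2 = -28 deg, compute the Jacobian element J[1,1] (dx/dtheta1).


J[1,1] = -L1*sin(t1) - L2*sin(t1+t2)
= -2.4*sin(103) - 1.5*sin(75)
= -3.7874


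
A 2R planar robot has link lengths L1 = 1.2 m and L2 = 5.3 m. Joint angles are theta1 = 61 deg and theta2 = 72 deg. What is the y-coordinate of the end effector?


Convert angles to radians: theta1 = 1.0647, theta2 = 1.2566
y = L1*sin(theta1) + L2*sin(theta1+theta2)
y = 1.0495 + 3.8762
y = 4.9257


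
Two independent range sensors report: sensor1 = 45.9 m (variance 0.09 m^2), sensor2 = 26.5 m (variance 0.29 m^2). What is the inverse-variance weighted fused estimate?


w1 = (1/var1) / (1/var1 + 1/var2)
   = 11.1111 / (11.1111 + 3.4483) = 0.7632
w2 = 1 - w1 = 0.2368
fused = w1*s1 + w2*s2 = 35.0289 + 6.2763
= 41.3053 m


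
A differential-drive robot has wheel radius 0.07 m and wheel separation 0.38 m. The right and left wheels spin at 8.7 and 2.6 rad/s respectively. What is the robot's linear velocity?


vR = r*wR = 0.07*8.7 = 0.609 m/s
vL = r*wL = 0.07*2.6 = 0.182 m/s
v = (vR+vL)/2 = 0.3955 m/s
omega = (vR-vL)/L = 1.1237 rad/s
linear velocity = 0.3955 m/s


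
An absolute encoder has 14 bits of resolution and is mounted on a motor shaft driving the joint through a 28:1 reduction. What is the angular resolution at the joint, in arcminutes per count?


counts = 2^14 = 16384
effective counts at joint = 16384 * 28 = 458752
resolution = 360*60 / 458752
= 0.0471 arcmin/count


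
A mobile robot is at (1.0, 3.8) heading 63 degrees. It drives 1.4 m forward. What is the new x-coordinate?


x_new = x0 + d*cos(theta)
= 1.0 + 1.4*cos(63)
= 1.0 + 0.6356
= 1.6356


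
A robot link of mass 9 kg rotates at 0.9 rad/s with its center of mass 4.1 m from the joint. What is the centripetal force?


F = m * omega^2 * r
= 9 * 0.9^2 * 4.1
= 9 * 0.81 * 4.1
= 29.889 N


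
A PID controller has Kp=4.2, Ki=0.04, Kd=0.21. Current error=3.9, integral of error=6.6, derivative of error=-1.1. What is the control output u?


u = Kp*e + Ki*int(e) + Kd*de/dt
= 4.2*3.9 + 0.04*6.6 + 0.21*(-1.1)
= 16.38 + 0.264 + -0.231
= 16.413


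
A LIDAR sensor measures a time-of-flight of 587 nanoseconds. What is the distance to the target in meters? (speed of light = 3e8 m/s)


tof = 587 ns = 5.87e-07 s
dist = c * tof / 2
= 3e8 * 5.87e-07 / 2
= 88.05 m


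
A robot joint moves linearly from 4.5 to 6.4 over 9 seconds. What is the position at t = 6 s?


s = t/T = 6/9 = 0.6667
p(t) = p0 + (pf-p0)*s
= 4.5 + (6.4 - 4.5) * 0.6667
= 5.7667


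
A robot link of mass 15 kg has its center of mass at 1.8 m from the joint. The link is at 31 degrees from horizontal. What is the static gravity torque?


tau = m*g*L*cos(angle)
= 15 * 9.81 * 1.8 * cos(31 deg)
= 15 * 9.81 * 1.8 * 0.8572
= 227.0379 Nm


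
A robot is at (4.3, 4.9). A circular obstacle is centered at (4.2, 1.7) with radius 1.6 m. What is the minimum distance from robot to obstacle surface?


center_dist = sqrt((4.3-4.2)^2 + (4.9-1.7)^2)
= sqrt(0.01 + 10.24)
= 3.2016
min_dist = center_dist - radius = 3.2016 - 1.6 = 1.6016 m


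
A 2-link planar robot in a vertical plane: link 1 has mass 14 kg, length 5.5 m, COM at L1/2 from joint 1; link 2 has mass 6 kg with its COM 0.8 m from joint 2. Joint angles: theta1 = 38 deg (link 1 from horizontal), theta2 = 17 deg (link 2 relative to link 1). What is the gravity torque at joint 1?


Horizontal distance from joint 1 to link-1 COM:
  x_c1 = (L1/2)*cos(t1) = 2.75 * 0.788 = 2.167 m
Horizontal distance from joint 1 to link-2 COM:
  x_c2 = L1*cos(t1) + Lc2*cos(t1+t2)
       = 5.5*0.788 + 0.8*0.5736 = 4.7929 m
tau1 = m1*g*x_c1 + m2*g*x_c2
     = 14*9.81*2.167 + 6*9.81*4.7929
     = 297.6198 + 282.1113
     = 579.7311 Nm


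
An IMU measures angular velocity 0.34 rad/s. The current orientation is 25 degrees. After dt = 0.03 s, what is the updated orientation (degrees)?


delta_theta = w * dt = 0.34 * 0.03 = 0.0102 rad
= 0.5844 deg
theta_new = 25 + 0.5844 = 25.5844 deg


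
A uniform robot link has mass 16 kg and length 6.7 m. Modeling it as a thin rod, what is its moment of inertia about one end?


I = (1/3) * m * L^2
= (1/3) * 16 * 6.7^2
= 0.333333 * 16 * 44.89
= 239.4133 kg*m^2


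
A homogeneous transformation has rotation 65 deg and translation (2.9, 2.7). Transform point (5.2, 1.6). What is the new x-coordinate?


x' = cos(theta)*px - sin(theta)*py + tx
= 0.4226*5.2 - 0.9063*1.6 + 2.9
= 3.6475


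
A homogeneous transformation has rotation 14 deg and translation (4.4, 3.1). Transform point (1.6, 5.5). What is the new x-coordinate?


x' = cos(theta)*px - sin(theta)*py + tx
= 0.9703*1.6 - 0.2419*5.5 + 4.4
= 4.6219


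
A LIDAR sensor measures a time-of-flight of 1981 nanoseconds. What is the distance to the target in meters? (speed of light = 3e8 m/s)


tof = 1981 ns = 1.981e-06 s
dist = c * tof / 2
= 3e8 * 1.981e-06 / 2
= 297.15 m


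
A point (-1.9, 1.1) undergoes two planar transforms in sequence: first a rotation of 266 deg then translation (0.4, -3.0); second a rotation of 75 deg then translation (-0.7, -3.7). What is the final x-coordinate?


After transform 1:
x1 = cos(266)*-1.9 - sin(266)*1.1 + 0.4 = 1.6299
y1 = sin(266)*-1.9 + cos(266)*1.1 + -3.0 = -1.1814
After transform 2:
x2 = cos(75)*1.6299 - sin(75)*-1.1814 + -0.7
= 0.8629


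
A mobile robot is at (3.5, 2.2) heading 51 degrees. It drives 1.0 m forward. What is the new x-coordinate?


x_new = x0 + d*cos(theta)
= 3.5 + 1.0*cos(51)
= 3.5 + 0.6293
= 4.1293


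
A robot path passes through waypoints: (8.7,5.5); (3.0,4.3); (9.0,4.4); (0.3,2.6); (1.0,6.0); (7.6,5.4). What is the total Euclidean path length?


Segment lengths:
  seg1 = sqrt((-5.7)^2 + (-1.2)^2) = 5.8249
  seg2 = sqrt((6.0)^2 + (0.1)^2) = 6.0008
  seg3 = sqrt((-8.7)^2 + (-1.8)^2) = 8.8843
  seg4 = sqrt((0.7)^2 + (3.4)^2) = 3.4713
  seg5 = sqrt((6.6)^2 + (-0.6)^2) = 6.6272
Total = 30.8086


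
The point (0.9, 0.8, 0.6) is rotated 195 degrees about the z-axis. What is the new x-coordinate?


Rotation about z-axis: x' = x*cos(theta) - y*sin(theta)
= 0.9 * -0.9659 - 0.8 * -0.2588
= -0.6623


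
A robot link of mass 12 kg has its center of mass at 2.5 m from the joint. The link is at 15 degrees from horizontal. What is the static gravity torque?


tau = m*g*L*cos(angle)
= 12 * 9.81 * 2.5 * cos(15 deg)
= 12 * 9.81 * 2.5 * 0.9659
= 284.272 Nm


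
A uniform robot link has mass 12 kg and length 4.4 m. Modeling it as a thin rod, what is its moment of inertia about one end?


I = (1/3) * m * L^2
= (1/3) * 12 * 4.4^2
= 0.333333 * 12 * 19.36
= 77.44 kg*m^2


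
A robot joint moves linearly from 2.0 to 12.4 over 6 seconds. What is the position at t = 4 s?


s = t/T = 4/6 = 0.6667
p(t) = p0 + (pf-p0)*s
= 2.0 + (12.4 - 2.0) * 0.6667
= 8.9333


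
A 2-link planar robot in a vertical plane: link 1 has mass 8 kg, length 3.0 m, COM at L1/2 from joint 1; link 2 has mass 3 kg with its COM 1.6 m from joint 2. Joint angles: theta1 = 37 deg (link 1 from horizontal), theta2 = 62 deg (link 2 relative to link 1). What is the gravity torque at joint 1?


Horizontal distance from joint 1 to link-1 COM:
  x_c1 = (L1/2)*cos(t1) = 1.5 * 0.7986 = 1.198 m
Horizontal distance from joint 1 to link-2 COM:
  x_c2 = L1*cos(t1) + Lc2*cos(t1+t2)
       = 3.0*0.7986 + 1.6*-0.1564 = 2.1456 m
tau1 = m1*g*x_c1 + m2*g*x_c2
     = 8*9.81*1.198 + 3*9.81*2.1456
     = 94.0154 + 63.1453
     = 157.1607 Nm


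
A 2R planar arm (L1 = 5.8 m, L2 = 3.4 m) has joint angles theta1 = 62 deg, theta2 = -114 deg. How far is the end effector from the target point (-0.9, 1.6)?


End effector via forward kinematics:
x = L1*cos(t1) + L2*cos(t1+t2) = 4.8162
y = L1*sin(t1) + L2*sin(t1+t2) = 2.4419
Distance to target:
d = sqrt((-0.9 - 4.8162)^2 + (1.6 - 2.4419)^2)
= sqrt(32.6748 + 0.7087)
= 5.7778 m


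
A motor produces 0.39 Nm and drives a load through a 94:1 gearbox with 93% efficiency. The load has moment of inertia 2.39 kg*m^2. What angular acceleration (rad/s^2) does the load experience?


tau_out = tau_motor * N * eta
= 0.39 * 94 * 0.93 = 34.0938 Nm
alpha = tau_out / I = 34.0938 / 2.39
= 14.2652 rad/s^2


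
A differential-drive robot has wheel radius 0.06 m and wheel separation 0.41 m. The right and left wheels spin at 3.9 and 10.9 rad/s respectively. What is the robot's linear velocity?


vR = r*wR = 0.06*3.9 = 0.234 m/s
vL = r*wL = 0.06*10.9 = 0.654 m/s
v = (vR+vL)/2 = 0.444 m/s
omega = (vR-vL)/L = -1.0244 rad/s
linear velocity = 0.444 m/s


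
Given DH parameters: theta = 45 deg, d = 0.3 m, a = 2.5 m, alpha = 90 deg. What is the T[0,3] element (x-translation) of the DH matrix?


T[0,3] = a * cos(theta)
= 2.5 * cos(45 deg)
= 2.5 * 0.7071
= 1.7678


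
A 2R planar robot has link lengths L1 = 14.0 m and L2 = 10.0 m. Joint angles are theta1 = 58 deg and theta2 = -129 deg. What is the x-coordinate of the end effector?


Convert angles to radians: theta1 = 1.0123, theta2 = -2.2515
x = L1*cos(theta1) + L2*cos(theta1+theta2)
x = 7.4189 + 3.2557
x = 10.6746


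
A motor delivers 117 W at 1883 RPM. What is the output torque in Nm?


omega = 1883 * 2*pi/60 = 197.1873 rad/s
tau = P / omega = 117 / 197.1873
= 0.5933 Nm


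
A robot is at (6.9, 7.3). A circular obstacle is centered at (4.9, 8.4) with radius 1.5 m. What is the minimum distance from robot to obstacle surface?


center_dist = sqrt((6.9-4.9)^2 + (7.3-8.4)^2)
= sqrt(4.0 + 1.21)
= 2.2825
min_dist = center_dist - radius = 2.2825 - 1.5 = 0.7825 m


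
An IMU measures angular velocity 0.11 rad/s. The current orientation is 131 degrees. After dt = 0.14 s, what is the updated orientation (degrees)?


delta_theta = w * dt = 0.11 * 0.14 = 0.0154 rad
= 0.8824 deg
theta_new = 131 + 0.8824 = 131.8824 deg


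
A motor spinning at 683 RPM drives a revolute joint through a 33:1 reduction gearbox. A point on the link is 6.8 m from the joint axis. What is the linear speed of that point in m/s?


omega_motor = 683 * 2*pi/60 = 71.5236 rad/s
omega_joint = omega_motor / 33 = 2.1674 rad/s
v = omega_joint * r = 2.1674 * 6.8
= 14.7382 m/s


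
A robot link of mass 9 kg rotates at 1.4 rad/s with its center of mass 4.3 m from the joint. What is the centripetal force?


F = m * omega^2 * r
= 9 * 1.4^2 * 4.3
= 9 * 1.96 * 4.3
= 75.852 N


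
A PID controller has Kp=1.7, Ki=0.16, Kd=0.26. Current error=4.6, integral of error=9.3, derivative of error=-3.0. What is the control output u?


u = Kp*e + Ki*int(e) + Kd*de/dt
= 1.7*4.6 + 0.16*9.3 + 0.26*(-3.0)
= 7.82 + 1.488 + -0.78
= 8.528


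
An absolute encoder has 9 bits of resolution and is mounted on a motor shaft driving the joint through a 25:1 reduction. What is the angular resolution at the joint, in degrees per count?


counts = 2^9 = 512
effective counts at joint = 512 * 25 = 12800
resolution = 360 / 12800
= 0.0281 deg/count


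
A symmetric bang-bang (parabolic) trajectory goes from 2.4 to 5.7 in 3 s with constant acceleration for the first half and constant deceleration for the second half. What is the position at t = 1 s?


Symmetric rest-to-rest: each phase covers (pf-p0)/2 in time T/2. 0.5*a*(T/2)^2 = (pf-p0)/2 => a = 4*(pf-p0)/T^2
a = 4*(5.7-2.4)/3^2 = 1.4667
t = 1 is in the acceleration phase (t <= T/2).
p = p0 + 0.5*a*t^2 = 2.4 + 0.5*1.4667*1^2
= 3.1333


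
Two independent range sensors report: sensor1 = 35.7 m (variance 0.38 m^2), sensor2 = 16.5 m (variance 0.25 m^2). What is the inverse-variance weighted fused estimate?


w1 = (1/var1) / (1/var1 + 1/var2)
   = 2.6316 / (2.6316 + 4.0) = 0.3968
w2 = 1 - w1 = 0.6032
fused = w1*s1 + w2*s2 = 14.1667 + 9.9524
= 24.119 m


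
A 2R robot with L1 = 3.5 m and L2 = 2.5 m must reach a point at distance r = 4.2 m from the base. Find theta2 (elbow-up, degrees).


cos(theta2) = (r^2 - L1^2 - L2^2) / (2*L1*L2)
cos(theta2) = (17.64 - 12.25 - 6.25) / 17.5
cos(theta2) = -0.049143
theta2 = 92.8168 degrees


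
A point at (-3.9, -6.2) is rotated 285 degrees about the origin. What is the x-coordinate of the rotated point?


x' = x*cos(theta) - y*sin(theta)
cos(285 deg) = 0.2588, sin(285 deg) = -0.9659
x' = -3.9 * 0.2588 - -6.2 * -0.9659
= -1.0094 - 5.9887
= -6.9981


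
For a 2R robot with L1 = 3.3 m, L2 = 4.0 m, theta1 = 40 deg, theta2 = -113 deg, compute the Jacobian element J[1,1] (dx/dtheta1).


J[1,1] = -L1*sin(t1) - L2*sin(t1+t2)
= -3.3*sin(40) - 4.0*sin(-73)
= 1.704


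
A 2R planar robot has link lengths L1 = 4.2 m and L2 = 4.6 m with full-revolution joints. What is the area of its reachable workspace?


r_max = L1 + L2 = 8.8 m
r_min = |L1 - L2| = 0.4 m
Area = pi*(r_max^2 - r_min^2)
= pi*(77.44 - 0.16)
= pi * 77.28
= 242.7823 m^2


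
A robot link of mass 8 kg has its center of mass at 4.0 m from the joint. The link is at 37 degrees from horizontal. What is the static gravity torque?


tau = m*g*L*cos(angle)
= 8 * 9.81 * 4.0 * cos(37 deg)
= 8 * 9.81 * 4.0 * 0.7986
= 250.7077 Nm


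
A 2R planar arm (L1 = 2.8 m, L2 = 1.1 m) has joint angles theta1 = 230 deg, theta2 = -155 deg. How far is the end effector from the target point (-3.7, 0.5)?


End effector via forward kinematics:
x = L1*cos(t1) + L2*cos(t1+t2) = -1.5151
y = L1*sin(t1) + L2*sin(t1+t2) = -1.0824
Distance to target:
d = sqrt((-3.7 - -1.5151)^2 + (0.5 - -1.0824)^2)
= sqrt(4.7738 + 2.504)
= 2.6977 m


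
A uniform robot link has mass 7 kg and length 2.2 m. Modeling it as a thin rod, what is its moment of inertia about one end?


I = (1/3) * m * L^2
= (1/3) * 7 * 2.2^2
= 0.333333 * 7 * 4.84
= 11.2933 kg*m^2


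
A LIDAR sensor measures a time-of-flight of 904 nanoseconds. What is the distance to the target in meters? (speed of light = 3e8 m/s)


tof = 904 ns = 9.04e-07 s
dist = c * tof / 2
= 3e8 * 9.04e-07 / 2
= 135.6 m


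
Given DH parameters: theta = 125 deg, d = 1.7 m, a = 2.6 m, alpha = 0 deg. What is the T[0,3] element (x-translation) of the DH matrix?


T[0,3] = a * cos(theta)
= 2.6 * cos(125 deg)
= 2.6 * -0.5736
= -1.4913


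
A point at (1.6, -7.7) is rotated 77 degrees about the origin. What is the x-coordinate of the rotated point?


x' = x*cos(theta) - y*sin(theta)
cos(77 deg) = 0.225, sin(77 deg) = 0.9744
x' = 1.6 * 0.225 - -7.7 * 0.9744
= 0.3599 - -7.5026
= 7.8626


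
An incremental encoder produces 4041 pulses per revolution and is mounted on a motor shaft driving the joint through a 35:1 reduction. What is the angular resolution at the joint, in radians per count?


counts per rev = 4041
effective counts at joint = 4041 * 35 = 141435
resolution = 2*pi / 141435
= 4.4425e-05 rad/count


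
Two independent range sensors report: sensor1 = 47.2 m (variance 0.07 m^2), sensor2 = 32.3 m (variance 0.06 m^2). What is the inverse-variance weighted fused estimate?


w1 = (1/var1) / (1/var1 + 1/var2)
   = 14.2857 / (14.2857 + 16.6667) = 0.4615
w2 = 1 - w1 = 0.5385
fused = w1*s1 + w2*s2 = 21.7846 + 17.3923
= 39.1769 m


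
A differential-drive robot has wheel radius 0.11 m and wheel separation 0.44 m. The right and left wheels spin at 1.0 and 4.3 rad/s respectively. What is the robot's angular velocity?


vR = r*wR = 0.11*1.0 = 0.11 m/s
vL = r*wL = 0.11*4.3 = 0.473 m/s
v = (vR+vL)/2 = 0.2915 m/s
omega = (vR-vL)/L = -0.825 rad/s
angular velocity = -0.825 rad/s


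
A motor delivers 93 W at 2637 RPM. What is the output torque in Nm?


omega = 2637 * 2*pi/60 = 276.146 rad/s
tau = P / omega = 93 / 276.146
= 0.3368 Nm


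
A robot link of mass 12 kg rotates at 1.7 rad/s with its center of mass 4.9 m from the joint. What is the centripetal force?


F = m * omega^2 * r
= 12 * 1.7^2 * 4.9
= 12 * 2.89 * 4.9
= 169.932 N


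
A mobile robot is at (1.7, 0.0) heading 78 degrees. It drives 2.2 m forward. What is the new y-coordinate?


y_new = y0 + d*sin(theta)
= 0.0 + 2.2*sin(78)
= 0.0 + 2.1519
= 2.1519


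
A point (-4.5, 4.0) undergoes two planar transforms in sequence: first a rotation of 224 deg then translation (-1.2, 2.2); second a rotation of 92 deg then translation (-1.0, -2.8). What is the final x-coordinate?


After transform 1:
x1 = cos(224)*-4.5 - sin(224)*4.0 + -1.2 = 4.8157
y1 = sin(224)*-4.5 + cos(224)*4.0 + 2.2 = 2.4486
After transform 2:
x2 = cos(92)*4.8157 - sin(92)*2.4486 + -1.0
= -3.6152


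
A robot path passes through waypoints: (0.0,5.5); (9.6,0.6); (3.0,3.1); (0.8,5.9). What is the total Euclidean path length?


Segment lengths:
  seg1 = sqrt((9.6)^2 + (-4.9)^2) = 10.7782
  seg2 = sqrt((-6.6)^2 + (2.5)^2) = 7.0576
  seg3 = sqrt((-2.2)^2 + (2.8)^2) = 3.5609
Total = 21.3967


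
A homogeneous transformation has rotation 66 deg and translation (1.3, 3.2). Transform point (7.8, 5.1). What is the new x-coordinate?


x' = cos(theta)*px - sin(theta)*py + tx
= 0.4067*7.8 - 0.9135*5.1 + 1.3
= -0.1865


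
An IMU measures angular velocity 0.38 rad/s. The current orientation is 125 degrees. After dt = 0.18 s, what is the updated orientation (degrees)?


delta_theta = w * dt = 0.38 * 0.18 = 0.0684 rad
= 3.919 deg
theta_new = 125 + 3.919 = 128.919 deg


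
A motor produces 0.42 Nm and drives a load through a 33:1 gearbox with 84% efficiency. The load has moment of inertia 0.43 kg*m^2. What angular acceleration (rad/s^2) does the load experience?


tau_out = tau_motor * N * eta
= 0.42 * 33 * 0.84 = 11.6424 Nm
alpha = tau_out / I = 11.6424 / 0.43
= 27.0753 rad/s^2


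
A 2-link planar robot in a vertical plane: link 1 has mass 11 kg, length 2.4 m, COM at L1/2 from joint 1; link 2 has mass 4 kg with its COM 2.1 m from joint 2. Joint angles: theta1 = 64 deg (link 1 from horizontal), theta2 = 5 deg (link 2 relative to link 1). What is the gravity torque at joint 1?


Horizontal distance from joint 1 to link-1 COM:
  x_c1 = (L1/2)*cos(t1) = 1.2 * 0.4384 = 0.526 m
Horizontal distance from joint 1 to link-2 COM:
  x_c2 = L1*cos(t1) + Lc2*cos(t1+t2)
       = 2.4*0.4384 + 2.1*0.3584 = 1.8047 m
tau1 = m1*g*x_c1 + m2*g*x_c2
     = 11*9.81*0.526 + 4*9.81*1.8047
     = 56.7656 + 70.815
     = 127.5806 Nm


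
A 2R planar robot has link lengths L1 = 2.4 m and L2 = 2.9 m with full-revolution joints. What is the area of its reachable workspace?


r_max = L1 + L2 = 5.3 m
r_min = |L1 - L2| = 0.5 m
Area = pi*(r_max^2 - r_min^2)
= pi*(28.09 - 0.25)
= pi * 27.84
= 87.4619 m^2


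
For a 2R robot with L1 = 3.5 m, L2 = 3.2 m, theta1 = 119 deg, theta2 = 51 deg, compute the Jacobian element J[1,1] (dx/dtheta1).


J[1,1] = -L1*sin(t1) - L2*sin(t1+t2)
= -3.5*sin(119) - 3.2*sin(170)
= -3.6168


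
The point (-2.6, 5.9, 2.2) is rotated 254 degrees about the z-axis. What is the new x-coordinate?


Rotation about z-axis: x' = x*cos(theta) - y*sin(theta)
= -2.6 * -0.2756 - 5.9 * -0.9613
= 6.3881


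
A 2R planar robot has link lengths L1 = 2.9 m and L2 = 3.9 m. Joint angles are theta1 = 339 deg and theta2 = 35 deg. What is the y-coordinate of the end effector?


Convert angles to radians: theta1 = 5.9167, theta2 = 0.6109
y = L1*sin(theta1) + L2*sin(theta1+theta2)
y = -1.0393 + 0.9435
y = -0.0958


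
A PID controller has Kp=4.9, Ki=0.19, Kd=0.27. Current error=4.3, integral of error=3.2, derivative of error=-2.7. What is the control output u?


u = Kp*e + Ki*int(e) + Kd*de/dt
= 4.9*4.3 + 0.19*3.2 + 0.27*(-2.7)
= 21.07 + 0.608 + -0.729
= 20.949


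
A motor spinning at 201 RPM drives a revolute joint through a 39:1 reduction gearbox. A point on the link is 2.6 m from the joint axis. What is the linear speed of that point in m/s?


omega_motor = 201 * 2*pi/60 = 21.0487 rad/s
omega_joint = omega_motor / 39 = 0.5397 rad/s
v = omega_joint * r = 0.5397 * 2.6
= 1.4032 m/s


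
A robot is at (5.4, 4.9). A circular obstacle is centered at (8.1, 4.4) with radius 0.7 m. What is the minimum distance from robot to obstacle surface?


center_dist = sqrt((5.4-8.1)^2 + (4.9-4.4)^2)
= sqrt(7.29 + 0.25)
= 2.7459
min_dist = center_dist - radius = 2.7459 - 0.7 = 2.0459 m


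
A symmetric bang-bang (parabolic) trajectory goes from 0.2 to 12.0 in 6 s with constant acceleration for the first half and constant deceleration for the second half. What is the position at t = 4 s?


Symmetric rest-to-rest: each phase covers (pf-p0)/2 in time T/2. 0.5*a*(T/2)^2 = (pf-p0)/2 => a = 4*(pf-p0)/T^2
a = 4*(12.0-0.2)/6^2 = 1.3111
t = 4 is in the deceleration phase (t > T/2).
p = pf - 0.5*a*(T-t)^2 = 12.0 - 0.5*1.3111*2^2
= 9.3778


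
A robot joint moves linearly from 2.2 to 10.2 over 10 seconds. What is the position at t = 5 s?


s = t/T = 5/10 = 0.5
p(t) = p0 + (pf-p0)*s
= 2.2 + (10.2 - 2.2) * 0.5
= 6.2


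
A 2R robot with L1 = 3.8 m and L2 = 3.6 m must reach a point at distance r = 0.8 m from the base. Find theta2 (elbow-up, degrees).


cos(theta2) = (r^2 - L1^2 - L2^2) / (2*L1*L2)
cos(theta2) = (0.64 - 14.44 - 12.96) / 27.36
cos(theta2) = -0.97807
theta2 = 167.9787 degrees


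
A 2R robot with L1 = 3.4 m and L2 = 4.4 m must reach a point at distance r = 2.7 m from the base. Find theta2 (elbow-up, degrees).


cos(theta2) = (r^2 - L1^2 - L2^2) / (2*L1*L2)
cos(theta2) = (7.29 - 11.56 - 19.36) / 29.92
cos(theta2) = -0.789773
theta2 = 142.1643 degrees


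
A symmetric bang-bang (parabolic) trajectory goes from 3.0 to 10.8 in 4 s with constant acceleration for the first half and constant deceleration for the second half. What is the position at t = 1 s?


Symmetric rest-to-rest: each phase covers (pf-p0)/2 in time T/2. 0.5*a*(T/2)^2 = (pf-p0)/2 => a = 4*(pf-p0)/T^2
a = 4*(10.8-3.0)/4^2 = 1.95
t = 1 is in the acceleration phase (t <= T/2).
p = p0 + 0.5*a*t^2 = 3.0 + 0.5*1.95*1^2
= 3.975


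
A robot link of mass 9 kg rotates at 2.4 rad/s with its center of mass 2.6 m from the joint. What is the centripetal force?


F = m * omega^2 * r
= 9 * 2.4^2 * 2.6
= 9 * 5.76 * 2.6
= 134.784 N


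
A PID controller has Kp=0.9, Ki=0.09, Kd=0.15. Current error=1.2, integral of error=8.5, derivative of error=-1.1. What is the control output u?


u = Kp*e + Ki*int(e) + Kd*de/dt
= 0.9*1.2 + 0.09*8.5 + 0.15*(-1.1)
= 1.08 + 0.765 + -0.165
= 1.68


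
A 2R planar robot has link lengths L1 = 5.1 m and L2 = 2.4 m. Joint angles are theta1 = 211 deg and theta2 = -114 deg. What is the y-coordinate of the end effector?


Convert angles to radians: theta1 = 3.6826, theta2 = -1.9897
y = L1*sin(theta1) + L2*sin(theta1+theta2)
y = -2.6267 + 2.3821
y = -0.2446


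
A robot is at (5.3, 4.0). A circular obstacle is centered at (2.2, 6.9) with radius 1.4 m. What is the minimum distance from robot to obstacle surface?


center_dist = sqrt((5.3-2.2)^2 + (4.0-6.9)^2)
= sqrt(9.61 + 8.41)
= 4.245
min_dist = center_dist - radius = 4.245 - 1.4 = 2.845 m


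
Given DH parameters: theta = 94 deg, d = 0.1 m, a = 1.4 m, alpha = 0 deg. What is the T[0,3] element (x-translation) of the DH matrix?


T[0,3] = a * cos(theta)
= 1.4 * cos(94 deg)
= 1.4 * -0.0698
= -0.0977
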